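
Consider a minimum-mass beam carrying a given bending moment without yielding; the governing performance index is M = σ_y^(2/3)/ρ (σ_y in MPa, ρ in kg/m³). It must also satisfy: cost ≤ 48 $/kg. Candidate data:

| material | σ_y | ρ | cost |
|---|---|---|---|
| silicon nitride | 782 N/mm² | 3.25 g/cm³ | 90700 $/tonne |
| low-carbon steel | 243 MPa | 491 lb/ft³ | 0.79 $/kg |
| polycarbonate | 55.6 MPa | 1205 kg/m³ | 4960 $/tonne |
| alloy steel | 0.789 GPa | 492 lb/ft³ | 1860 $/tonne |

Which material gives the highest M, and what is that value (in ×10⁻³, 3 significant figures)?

Screen on constraints: cost ≤ 48 $/kg. Survivors: low-carbon steel, polycarbonate, alloy steel.
Putting every candidate on a common basis:
  low-carbon steel: σ_y = 243.0 MPa, ρ = 7865 kg/m³
  polycarbonate: σ_y = 55.60 MPa, ρ = 1205 kg/m³
  alloy steel: σ_y = 789.0 MPa, ρ = 7881 kg/m³
  polycarbonate: M = 12.1×10⁻³
  alloy steel: M = 10.8×10⁻³
  low-carbon steel: M = 4.95×10⁻³
Polycarbonate ranks first.

polycarbonate, M = 12.1×10⁻³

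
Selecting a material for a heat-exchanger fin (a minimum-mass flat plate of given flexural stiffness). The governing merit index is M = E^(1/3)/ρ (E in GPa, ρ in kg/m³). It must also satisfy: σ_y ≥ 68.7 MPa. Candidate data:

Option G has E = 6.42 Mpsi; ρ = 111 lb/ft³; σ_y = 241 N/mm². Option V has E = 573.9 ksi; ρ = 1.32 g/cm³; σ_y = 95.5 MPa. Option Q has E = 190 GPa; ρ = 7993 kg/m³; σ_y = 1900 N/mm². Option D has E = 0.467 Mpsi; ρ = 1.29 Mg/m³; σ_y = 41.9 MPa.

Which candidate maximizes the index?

Screen on constraints: σ_y ≥ 68.7 MPa. Survivors: option G, option V, option Q.
After converting to SI:
  option G: E = 44.26 GPa, ρ = 1778 kg/m³
  option V: E = 3.957 GPa, ρ = 1320 kg/m³
  option Q: E = 190.0 GPa, ρ = 7993 kg/m³
  option G: M = 1.99×10⁻³
  option V: M = 1.20×10⁻³
  option Q: M = 0.719×10⁻³
The maximum is for option G.

option G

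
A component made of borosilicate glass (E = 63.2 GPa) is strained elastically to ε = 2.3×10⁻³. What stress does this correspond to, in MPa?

σ = E·ε = 63200 MPa × 2.3×10⁻³ = 145 MPa.

145 MPa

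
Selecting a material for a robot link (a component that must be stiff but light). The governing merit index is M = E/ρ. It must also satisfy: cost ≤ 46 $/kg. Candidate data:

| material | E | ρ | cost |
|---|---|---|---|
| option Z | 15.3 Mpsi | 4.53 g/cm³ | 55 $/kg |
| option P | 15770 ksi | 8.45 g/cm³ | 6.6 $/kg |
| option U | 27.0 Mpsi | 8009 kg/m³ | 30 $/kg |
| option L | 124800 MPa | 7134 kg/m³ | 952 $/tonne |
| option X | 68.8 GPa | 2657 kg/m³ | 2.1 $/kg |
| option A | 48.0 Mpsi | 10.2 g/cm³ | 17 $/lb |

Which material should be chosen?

Screen on constraints: cost ≤ 46 $/kg. Survivors: option P, option U, option L, option X, option A.
In SI units:
  option P: E = 108.7 GPa, ρ = 8450 kg/m³
  option U: E = 186.2 GPa, ρ = 8009 kg/m³
  option L: E = 124.8 GPa, ρ = 7134 kg/m³
  option X: E = 68.80 GPa, ρ = 2657 kg/m³
  option A: E = 330.9 GPa, ρ = 10200 kg/m³
  option A: M = 32.4 MN·m/kg
  option X: M = 25.9 MN·m/kg
  option U: M = 23.2 MN·m/kg
  option L: M = 17.5 MN·m/kg
  option P: M = 12.9 MN·m/kg
Highest index: option A.

option A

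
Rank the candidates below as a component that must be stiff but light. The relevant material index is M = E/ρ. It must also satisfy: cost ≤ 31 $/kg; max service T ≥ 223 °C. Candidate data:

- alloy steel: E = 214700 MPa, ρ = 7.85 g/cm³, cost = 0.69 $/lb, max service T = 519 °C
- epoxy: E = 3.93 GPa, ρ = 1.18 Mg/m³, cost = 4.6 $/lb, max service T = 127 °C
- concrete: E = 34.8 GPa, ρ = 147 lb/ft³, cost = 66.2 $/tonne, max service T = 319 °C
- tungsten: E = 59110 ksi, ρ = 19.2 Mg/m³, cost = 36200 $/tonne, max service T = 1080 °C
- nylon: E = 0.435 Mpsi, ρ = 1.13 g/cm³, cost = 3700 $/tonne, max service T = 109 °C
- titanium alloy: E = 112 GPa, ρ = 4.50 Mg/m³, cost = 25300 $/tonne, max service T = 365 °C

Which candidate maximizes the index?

alloy steel

Screen on constraints: cost ≤ 31 $/kg; max service T ≥ 223 °C. Survivors: alloy steel, concrete, titanium alloy.
Putting every candidate on a common basis:
  alloy steel: E = 214.7 GPa, ρ = 7850 kg/m³
  concrete: E = 34.80 GPa, ρ = 2355 kg/m³
  titanium alloy: E = 112.0 GPa, ρ = 4500 kg/m³
  alloy steel: M = 27.4 MN·m/kg
  titanium alloy: M = 24.9 MN·m/kg
  concrete: M = 14.8 MN·m/kg
Alloy steel ranks first.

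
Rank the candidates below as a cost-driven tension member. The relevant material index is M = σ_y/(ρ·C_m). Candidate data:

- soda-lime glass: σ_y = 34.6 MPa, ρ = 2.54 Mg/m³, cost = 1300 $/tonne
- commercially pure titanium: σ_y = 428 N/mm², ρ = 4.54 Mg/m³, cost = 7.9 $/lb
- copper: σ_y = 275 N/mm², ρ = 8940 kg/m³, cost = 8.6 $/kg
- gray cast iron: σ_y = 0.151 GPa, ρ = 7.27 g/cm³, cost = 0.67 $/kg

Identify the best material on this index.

gray cast iron

In SI units:
  soda-lime glass: σ_y = 34.60 MPa, ρ = 2540 kg/m³, cost = 1.300 $/kg
  commercially pure titanium: σ_y = 428.0 MPa, ρ = 4540 kg/m³, cost = 17.42 $/kg
  copper: σ_y = 275.0 MPa, ρ = 8940 kg/m³, cost = 8.600 $/kg
  gray cast iron: σ_y = 151.0 MPa, ρ = 7270 kg/m³, cost = 0.6700 $/kg
  gray cast iron: M = 31.0 kN·m per $
  soda-lime glass: M = 10.5 kN·m per $
  commercially pure titanium: M = 5.41 kN·m per $
  copper: M = 3.58 kN·m per $
Highest index: gray cast iron.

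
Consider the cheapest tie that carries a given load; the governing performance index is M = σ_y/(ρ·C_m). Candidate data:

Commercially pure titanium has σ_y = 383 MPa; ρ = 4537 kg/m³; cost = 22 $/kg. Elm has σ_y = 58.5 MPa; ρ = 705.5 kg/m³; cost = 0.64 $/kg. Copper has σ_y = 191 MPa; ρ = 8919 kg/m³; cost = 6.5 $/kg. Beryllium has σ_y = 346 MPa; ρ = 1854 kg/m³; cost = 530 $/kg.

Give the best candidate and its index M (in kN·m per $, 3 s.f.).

Per-candidate index values:
  elm: M = 130 kN·m per $
  commercially pure titanium: M = 3.84 kN·m per $
  copper: M = 3.29 kN·m per $
  beryllium: M = 0.352 kN·m per $
Elm ranks first.

elm, M = 130 kN·m per $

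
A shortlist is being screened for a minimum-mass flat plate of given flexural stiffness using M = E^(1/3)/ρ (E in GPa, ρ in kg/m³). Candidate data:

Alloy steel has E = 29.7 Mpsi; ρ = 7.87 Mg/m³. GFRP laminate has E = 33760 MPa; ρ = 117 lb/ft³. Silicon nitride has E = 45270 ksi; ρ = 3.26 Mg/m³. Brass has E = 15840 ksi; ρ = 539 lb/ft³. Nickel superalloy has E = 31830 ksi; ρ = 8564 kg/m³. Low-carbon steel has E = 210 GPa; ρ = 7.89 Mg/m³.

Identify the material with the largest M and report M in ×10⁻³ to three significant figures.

Putting every candidate on a common basis:
  alloy steel: E = 204.8 GPa, ρ = 7870 kg/m³
  GFRP laminate: E = 33.76 GPa, ρ = 1874 kg/m³
  silicon nitride: E = 312.1 GPa, ρ = 3260 kg/m³
  brass: E = 109.2 GPa, ρ = 8634 kg/m³
  nickel superalloy: E = 219.5 GPa, ρ = 8564 kg/m³
  low-carbon steel: E = 210.0 GPa, ρ = 7890 kg/m³
  silicon nitride: M = 2.08×10⁻³
  GFRP laminate: M = 1.72×10⁻³
  low-carbon steel: M = 0.753×10⁻³
  alloy steel: M = 0.749×10⁻³
  nickel superalloy: M = 0.704×10⁻³
  brass: M = 0.554×10⁻³
Silicon nitride has the largest M.

silicon nitride, M = 2.08×10⁻³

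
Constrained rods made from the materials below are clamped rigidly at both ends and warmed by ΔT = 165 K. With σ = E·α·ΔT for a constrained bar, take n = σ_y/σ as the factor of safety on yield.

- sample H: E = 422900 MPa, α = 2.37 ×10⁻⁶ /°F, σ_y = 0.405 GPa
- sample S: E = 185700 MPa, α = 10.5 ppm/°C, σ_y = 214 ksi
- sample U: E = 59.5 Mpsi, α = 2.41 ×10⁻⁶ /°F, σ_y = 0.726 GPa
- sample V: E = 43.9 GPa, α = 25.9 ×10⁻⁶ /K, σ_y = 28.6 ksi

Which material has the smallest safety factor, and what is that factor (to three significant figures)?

With everything in SI (GPa, ×10⁻⁶/K, MPa):
  sample H: E = 422.9, α = 4.27, σ_y = 405.0 → σ = 298 MPa, n = 1.36
  sample S: E = 185.7, α = 10.5, σ_y = 1475 → σ = 322 MPa, n = 4.59
  sample U: E = 410.2, α = 4.34, σ_y = 726.0 → σ = 294 MPa, n = 2.47
  sample V: E = 43.90, α = 25.9, σ_y = 197.2 → σ = 188 MPa, n = 1.05
The minimum is sample V at n = 1.05.

sample V, n = 1.05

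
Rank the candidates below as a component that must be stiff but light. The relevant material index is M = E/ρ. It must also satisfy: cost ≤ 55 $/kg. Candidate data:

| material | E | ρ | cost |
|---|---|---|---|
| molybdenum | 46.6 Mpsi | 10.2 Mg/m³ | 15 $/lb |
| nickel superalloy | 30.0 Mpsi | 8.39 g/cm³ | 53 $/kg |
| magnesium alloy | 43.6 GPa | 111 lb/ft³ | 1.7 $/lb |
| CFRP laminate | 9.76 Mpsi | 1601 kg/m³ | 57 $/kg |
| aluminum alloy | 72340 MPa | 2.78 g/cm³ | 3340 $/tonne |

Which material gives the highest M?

Screen on constraints: cost ≤ 55 $/kg. Survivors: molybdenum, nickel superalloy, magnesium alloy, aluminum alloy.
Putting every candidate on a common basis:
  molybdenum: E = 321.3 GPa, ρ = 10200 kg/m³
  nickel superalloy: E = 206.8 GPa, ρ = 8390 kg/m³
  magnesium alloy: E = 43.60 GPa, ρ = 1778 kg/m³
  aluminum alloy: E = 72.34 GPa, ρ = 2780 kg/m³
  molybdenum: M = 31.5 MN·m/kg
  aluminum alloy: M = 26.0 MN·m/kg
  nickel superalloy: M = 24.7 MN·m/kg
  magnesium alloy: M = 24.5 MN·m/kg
Highest index: molybdenum.

molybdenum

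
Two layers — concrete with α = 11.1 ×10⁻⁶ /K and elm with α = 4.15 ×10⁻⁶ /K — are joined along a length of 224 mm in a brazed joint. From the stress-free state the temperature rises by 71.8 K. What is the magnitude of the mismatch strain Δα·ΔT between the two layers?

4.99×10⁻⁴

Δα = |11.1 − 4.15|×10⁻⁶/K = 6.95×10⁻⁶/K.
Mismatch strain = Δα·ΔT = 6.95×10⁻⁶ × 71.8 = 4.99×10⁻⁴.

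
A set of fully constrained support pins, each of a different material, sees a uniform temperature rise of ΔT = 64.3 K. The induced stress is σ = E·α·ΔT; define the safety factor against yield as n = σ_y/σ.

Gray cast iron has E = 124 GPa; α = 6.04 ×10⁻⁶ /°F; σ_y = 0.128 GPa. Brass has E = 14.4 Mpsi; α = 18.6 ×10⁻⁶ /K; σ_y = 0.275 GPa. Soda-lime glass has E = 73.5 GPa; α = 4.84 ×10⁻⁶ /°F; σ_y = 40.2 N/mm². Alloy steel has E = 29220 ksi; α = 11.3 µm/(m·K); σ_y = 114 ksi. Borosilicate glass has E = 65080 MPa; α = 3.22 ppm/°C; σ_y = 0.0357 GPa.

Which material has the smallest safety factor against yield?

Per material, after unit conversion:
  gray cast iron: E = 124.0, α = 10.9, σ_y = 128.0 → σ = 86.7 MPa, n = 1.48
  brass: E = 99.28, α = 18.6, σ_y = 275.0 → σ = 119 MPa, n = 2.32
  soda-lime glass: E = 73.50, α = 8.71, σ_y = 40.20 → σ = 41.2 MPa, n = 0.976
  alloy steel: E = 201.5, α = 11.3, σ_y = 786.0 → σ = 146 MPa, n = 5.37
  borosilicate glass: E = 65.08, α = 3.22, σ_y = 35.70 → σ = 13.5 MPa, n = 2.65
Soda-lime glass has the lowest safety factor, n = 0.976.

soda-lime glass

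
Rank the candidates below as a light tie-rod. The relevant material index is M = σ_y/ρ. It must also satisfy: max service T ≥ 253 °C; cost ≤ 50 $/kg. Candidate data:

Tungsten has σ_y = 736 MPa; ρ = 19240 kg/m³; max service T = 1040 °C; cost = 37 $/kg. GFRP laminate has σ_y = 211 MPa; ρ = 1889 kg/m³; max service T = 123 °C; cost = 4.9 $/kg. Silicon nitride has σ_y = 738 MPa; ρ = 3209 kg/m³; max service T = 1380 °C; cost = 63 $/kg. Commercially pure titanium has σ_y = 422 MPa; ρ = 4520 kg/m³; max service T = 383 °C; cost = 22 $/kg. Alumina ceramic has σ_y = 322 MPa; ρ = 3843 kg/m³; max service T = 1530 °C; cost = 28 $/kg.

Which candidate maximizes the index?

Screen on constraints: max service T ≥ 253 °C; cost ≤ 50 $/kg. Survivors: tungsten, commercially pure titanium, alumina ceramic.
Computing M directly (units already consistent):
  commercially pure titanium: M = 93.4 kN·m/kg
  alumina ceramic: M = 83.8 kN·m/kg
  tungsten: M = 38.3 kN·m/kg
Commercially pure titanium ranks first.

commercially pure titanium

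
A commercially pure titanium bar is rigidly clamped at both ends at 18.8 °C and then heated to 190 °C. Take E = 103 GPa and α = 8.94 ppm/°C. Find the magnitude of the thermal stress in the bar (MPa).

158 MPa

ΔT = 171.2 K. Constrained thermal stress σ = E·α·ΔT = 103.0×10³ MPa × 8.94×10⁻⁶ × 171.2 = 158 MPa (compressive).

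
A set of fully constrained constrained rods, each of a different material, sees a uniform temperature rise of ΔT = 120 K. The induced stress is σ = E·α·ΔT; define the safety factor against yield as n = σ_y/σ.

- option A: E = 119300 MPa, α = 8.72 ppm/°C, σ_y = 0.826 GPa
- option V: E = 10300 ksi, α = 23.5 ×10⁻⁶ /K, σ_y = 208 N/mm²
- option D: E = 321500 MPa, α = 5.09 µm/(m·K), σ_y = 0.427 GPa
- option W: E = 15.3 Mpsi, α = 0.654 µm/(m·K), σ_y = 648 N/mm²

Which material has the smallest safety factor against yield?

option V

Per material, after unit conversion:
  option A: E = 119.3, α = 8.72, σ_y = 826.0 → σ = 125 MPa, n = 6.62
  option V: E = 71.02, α = 23.5, σ_y = 208.0 → σ = 200 MPa, n = 1.04
  option D: E = 321.5, α = 5.09, σ_y = 427.0 → σ = 196 MPa, n = 2.17
  option W: E = 105.5, α = 0.654, σ_y = 648.0 → σ = 8.28 MPa, n = 78.3
Option V has the lowest safety factor, n = 1.04.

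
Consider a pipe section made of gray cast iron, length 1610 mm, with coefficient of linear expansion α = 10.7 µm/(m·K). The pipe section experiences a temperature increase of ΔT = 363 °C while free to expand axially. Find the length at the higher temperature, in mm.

ΔL = α·L₀·ΔT = 10.7×10⁻⁶ × 1610 mm × 363.0 K = 6.25 mm.
L = L₀ + ΔL = 1610 + 6.25 = 1616.3 mm.

1616.3 mm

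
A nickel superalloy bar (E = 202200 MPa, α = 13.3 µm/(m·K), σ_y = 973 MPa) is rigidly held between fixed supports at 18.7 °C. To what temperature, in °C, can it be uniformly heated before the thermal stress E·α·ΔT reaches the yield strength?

E = 202200 MPa = 202.2 GPa.
E·α·ΔT = 973.0 MPa ⇒ ΔT = 973.0 / (202.2×10³ × 13.3×10⁻⁶) = 361.8 K.
T = 18.7 + 361.8 = 380.5 °C.

381 °C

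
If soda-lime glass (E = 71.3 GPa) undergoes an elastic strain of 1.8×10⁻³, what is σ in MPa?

σ = E·ε = 71300 MPa × 1.8×10⁻³ = 128 MPa.

128 MPa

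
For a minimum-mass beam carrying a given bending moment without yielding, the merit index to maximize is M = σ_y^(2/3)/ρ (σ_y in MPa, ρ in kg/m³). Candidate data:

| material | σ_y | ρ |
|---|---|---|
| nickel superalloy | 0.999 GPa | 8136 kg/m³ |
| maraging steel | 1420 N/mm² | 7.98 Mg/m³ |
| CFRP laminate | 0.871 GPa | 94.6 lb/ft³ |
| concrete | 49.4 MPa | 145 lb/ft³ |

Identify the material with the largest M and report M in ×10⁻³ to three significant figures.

Putting every candidate on a common basis:
  nickel superalloy: σ_y = 999.0 MPa, ρ = 8136 kg/m³
  maraging steel: σ_y = 1420 MPa, ρ = 7980 kg/m³
  CFRP laminate: σ_y = 871.0 MPa, ρ = 1515 kg/m³
  concrete: σ_y = 49.40 MPa, ρ = 2323 kg/m³
  CFRP laminate: M = 60.2×10⁻³
  maraging steel: M = 15.8×10⁻³
  nickel superalloy: M = 12.3×10⁻³
  concrete: M = 5.80×10⁻³
Highest index: CFRP laminate.

CFRP laminate, M = 60.2×10⁻³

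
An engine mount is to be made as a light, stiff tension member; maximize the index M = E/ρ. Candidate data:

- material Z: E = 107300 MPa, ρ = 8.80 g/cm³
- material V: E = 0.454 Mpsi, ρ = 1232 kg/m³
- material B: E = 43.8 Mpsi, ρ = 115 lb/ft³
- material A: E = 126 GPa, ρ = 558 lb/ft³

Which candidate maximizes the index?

Convert each candidate to consistent units, then evaluate M:
  material Z: E = 107.3 GPa, ρ = 8800 kg/m³
  material V: E = 3.130 GPa, ρ = 1232 kg/m³
  material B: E = 302.0 GPa, ρ = 1842 kg/m³
  material A: E = 126.0 GPa, ρ = 8938 kg/m³
  material B: M = 164 MN·m/kg
  material A: M = 14.1 MN·m/kg
  material Z: M = 12.2 MN·m/kg
  material V: M = 2.54 MN·m/kg
Material B ranks first.

material B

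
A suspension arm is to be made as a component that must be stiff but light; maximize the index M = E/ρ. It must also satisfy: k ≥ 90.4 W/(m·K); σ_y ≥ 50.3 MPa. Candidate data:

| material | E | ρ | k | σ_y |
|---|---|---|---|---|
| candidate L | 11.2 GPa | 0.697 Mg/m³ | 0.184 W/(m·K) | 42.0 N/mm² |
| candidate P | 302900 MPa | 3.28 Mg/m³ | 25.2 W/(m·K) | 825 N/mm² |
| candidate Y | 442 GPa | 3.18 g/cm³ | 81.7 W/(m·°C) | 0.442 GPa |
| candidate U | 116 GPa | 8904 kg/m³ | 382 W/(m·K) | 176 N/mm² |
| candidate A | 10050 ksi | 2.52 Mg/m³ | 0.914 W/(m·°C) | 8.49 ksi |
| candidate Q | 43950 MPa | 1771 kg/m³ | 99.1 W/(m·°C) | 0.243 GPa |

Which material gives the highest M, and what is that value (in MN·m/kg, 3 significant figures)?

candidate Q, M = 24.8 MN·m/kg

Screen on constraints: k ≥ 90.4 W/(m·K); σ_y ≥ 50.3 MPa. Survivors: candidate U, candidate Q.
In SI units:
  candidate U: E = 116.0 GPa, ρ = 8904 kg/m³
  candidate Q: E = 43.95 GPa, ρ = 1771 kg/m³
  candidate Q: M = 24.8 MN·m/kg
  candidate U: M = 13.0 MN·m/kg
Candidate Q ranks first.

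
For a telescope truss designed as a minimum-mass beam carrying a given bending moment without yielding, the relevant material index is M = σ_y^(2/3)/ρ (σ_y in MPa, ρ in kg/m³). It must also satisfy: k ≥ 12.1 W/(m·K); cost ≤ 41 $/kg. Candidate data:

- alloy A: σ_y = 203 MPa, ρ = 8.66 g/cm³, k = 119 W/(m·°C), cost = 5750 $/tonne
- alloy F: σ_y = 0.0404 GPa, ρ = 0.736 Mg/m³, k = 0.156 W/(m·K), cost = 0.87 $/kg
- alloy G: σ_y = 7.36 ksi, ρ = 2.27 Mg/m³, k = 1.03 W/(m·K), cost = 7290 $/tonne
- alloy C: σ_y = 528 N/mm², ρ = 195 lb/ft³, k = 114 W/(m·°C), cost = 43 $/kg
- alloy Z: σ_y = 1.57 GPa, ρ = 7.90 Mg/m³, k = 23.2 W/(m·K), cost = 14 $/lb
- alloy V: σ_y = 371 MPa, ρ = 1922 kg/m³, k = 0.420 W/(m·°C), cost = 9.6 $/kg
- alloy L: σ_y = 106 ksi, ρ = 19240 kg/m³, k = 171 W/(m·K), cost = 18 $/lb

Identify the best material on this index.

Screen on constraints: k ≥ 12.1 W/(m·K); cost ≤ 41 $/kg. Survivors: alloy A, alloy Z, alloy L.
In SI units:
  alloy A: σ_y = 203.0 MPa, ρ = 8660 kg/m³
  alloy Z: σ_y = 1570 MPa, ρ = 7900 kg/m³
  alloy L: σ_y = 730.8 MPa, ρ = 19240 kg/m³
  alloy Z: M = 17.1×10⁻³
  alloy L: M = 4.22×10⁻³
  alloy A: M = 3.99×10⁻³
Alloy Z ranks first.

alloy Z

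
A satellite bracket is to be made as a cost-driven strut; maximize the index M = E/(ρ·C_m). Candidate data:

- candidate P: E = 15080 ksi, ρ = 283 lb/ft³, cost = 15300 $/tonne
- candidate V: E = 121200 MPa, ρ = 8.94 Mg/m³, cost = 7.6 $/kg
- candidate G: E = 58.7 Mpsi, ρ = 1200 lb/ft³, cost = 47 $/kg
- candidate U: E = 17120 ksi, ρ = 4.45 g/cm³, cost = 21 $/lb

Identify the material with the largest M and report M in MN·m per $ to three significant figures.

Putting every candidate on a common basis:
  candidate P: E = 104.0 GPa, ρ = 4533 kg/m³, cost = 15.30 $/kg
  candidate V: E = 121.2 GPa, ρ = 8940 kg/m³, cost = 7.600 $/kg
  candidate G: E = 404.7 GPa, ρ = 19220 kg/m³, cost = 47.00 $/kg
  candidate U: E = 118.0 GPa, ρ = 4450 kg/m³, cost = 46.30 $/kg
  candidate V: M = 1.78 MN·m per $
  candidate P: M = 1.50 MN·m per $
  candidate U: M = 0.573 MN·m per $
  candidate G: M = 0.448 MN·m per $
Highest index: candidate V.

candidate V, M = 1.78 MN·m per $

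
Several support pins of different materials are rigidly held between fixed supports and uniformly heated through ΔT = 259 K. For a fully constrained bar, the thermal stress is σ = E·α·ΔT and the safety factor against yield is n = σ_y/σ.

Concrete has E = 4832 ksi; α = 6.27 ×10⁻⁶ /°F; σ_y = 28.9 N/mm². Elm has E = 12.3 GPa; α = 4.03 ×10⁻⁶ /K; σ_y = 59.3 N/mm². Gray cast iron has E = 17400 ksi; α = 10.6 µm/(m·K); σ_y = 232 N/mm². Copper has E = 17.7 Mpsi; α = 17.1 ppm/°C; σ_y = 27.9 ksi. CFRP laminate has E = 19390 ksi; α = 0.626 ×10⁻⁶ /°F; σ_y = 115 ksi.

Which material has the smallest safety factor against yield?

concrete

With everything in SI (GPa, ×10⁻⁶/K, MPa):
  concrete: E = 33.32, α = 11.3, σ_y = 28.90 → σ = 97.4 MPa, n = 0.297
  elm: E = 12.30, α = 4.03, σ_y = 59.30 → σ = 12.8 MPa, n = 4.62
  gray cast iron: E = 120.0, α = 10.6, σ_y = 232.0 → σ = 329 MPa, n = 0.704
  copper: E = 122.0, α = 17.1, σ_y = 192.4 → σ = 540 MPa, n = 0.356
  CFRP laminate: E = 133.7, α = 1.13, σ_y = 792.9 → σ = 39.0 MPa, n = 20.3
The minimum is concrete at n = 0.297.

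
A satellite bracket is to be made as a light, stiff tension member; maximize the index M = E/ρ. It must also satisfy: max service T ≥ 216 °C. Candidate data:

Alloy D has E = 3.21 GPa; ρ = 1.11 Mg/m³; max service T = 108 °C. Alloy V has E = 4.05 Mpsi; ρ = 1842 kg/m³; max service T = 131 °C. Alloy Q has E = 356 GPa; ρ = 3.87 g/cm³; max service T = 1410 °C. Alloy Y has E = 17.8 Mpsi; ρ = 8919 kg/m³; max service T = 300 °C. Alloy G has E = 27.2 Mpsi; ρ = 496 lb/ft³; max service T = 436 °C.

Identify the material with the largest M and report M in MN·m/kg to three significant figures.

Screen on constraints: max service T ≥ 216 °C. Survivors: alloy Q, alloy Y, alloy G.
In SI units:
  alloy Q: E = 356.0 GPa, ρ = 3870 kg/m³
  alloy Y: E = 122.7 GPa, ρ = 8919 kg/m³
  alloy G: E = 187.5 GPa, ρ = 7945 kg/m³
  alloy Q: M = 92.0 MN·m/kg
  alloy G: M = 23.6 MN·m/kg
  alloy Y: M = 13.8 MN·m/kg
Highest index: alloy Q.

alloy Q, M = 92.0 MN·m/kg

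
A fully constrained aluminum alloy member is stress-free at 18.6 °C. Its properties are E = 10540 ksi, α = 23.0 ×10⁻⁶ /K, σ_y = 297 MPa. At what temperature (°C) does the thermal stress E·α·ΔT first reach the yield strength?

196 °C

E = 10540 ksi = 72.67 GPa.
E·α·ΔT = 297.0 MPa ⇒ ΔT = 297.0 / (72.67×10³ × 23.0×10⁻⁶) = 177.7 K.
T = 18.6 + 177.7 = 196.3 °C.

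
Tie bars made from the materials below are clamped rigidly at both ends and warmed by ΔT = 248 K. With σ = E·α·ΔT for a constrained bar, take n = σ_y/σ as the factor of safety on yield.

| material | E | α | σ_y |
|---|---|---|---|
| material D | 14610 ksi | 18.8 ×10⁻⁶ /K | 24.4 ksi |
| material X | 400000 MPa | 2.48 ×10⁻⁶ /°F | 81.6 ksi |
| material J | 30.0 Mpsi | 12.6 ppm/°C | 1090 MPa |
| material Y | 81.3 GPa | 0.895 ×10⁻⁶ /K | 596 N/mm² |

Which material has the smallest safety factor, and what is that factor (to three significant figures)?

material D, n = 0.358

In consistent units (E in GPa, α in ×10⁻⁶/K, σ_y in MPa):
  material D: E = 100.7, α = 18.8, σ_y = 168.2 → σ = 470 MPa, n = 0.358
  material X: E = 400.0, α = 4.46, σ_y = 562.6 → σ = 443 MPa, n = 1.27
  material J: E = 206.8, α = 12.6, σ_y = 1090 → σ = 646 MPa, n = 1.69
  material Y: E = 81.30, α = 0.895, σ_y = 596.0 → σ = 18.0 MPa, n = 33.0
Material D has the lowest safety factor, n = 0.358.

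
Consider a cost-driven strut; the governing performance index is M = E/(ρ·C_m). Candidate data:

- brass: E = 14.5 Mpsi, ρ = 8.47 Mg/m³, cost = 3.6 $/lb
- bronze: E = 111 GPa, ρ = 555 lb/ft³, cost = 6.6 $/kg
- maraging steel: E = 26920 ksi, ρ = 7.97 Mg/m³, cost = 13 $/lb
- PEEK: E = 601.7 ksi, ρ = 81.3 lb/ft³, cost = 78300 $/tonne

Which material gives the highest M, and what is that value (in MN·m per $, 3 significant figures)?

bronze, M = 1.89 MN·m per $

After converting to SI:
  brass: E = 99.97 GPa, ρ = 8470 kg/m³, cost = 7.937 $/kg
  bronze: E = 111.0 GPa, ρ = 8890 kg/m³, cost = 6.600 $/kg
  maraging steel: E = 185.6 GPa, ρ = 7970 kg/m³, cost = 28.66 $/kg
  PEEK: E = 4.149 GPa, ρ = 1302 kg/m³, cost = 78.30 $/kg
  bronze: M = 1.89 MN·m per $
  brass: M = 1.49 MN·m per $
  maraging steel: M = 0.813 MN·m per $
  PEEK: M = 0.0407 MN·m per $
The maximum is for bronze.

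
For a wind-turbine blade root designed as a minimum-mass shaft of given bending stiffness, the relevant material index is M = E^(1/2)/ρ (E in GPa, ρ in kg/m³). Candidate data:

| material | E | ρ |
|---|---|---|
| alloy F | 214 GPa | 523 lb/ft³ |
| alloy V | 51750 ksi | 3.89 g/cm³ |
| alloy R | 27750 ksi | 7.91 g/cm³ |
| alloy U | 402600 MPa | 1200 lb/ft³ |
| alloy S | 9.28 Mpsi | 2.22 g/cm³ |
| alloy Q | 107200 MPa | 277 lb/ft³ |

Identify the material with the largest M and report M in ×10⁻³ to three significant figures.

Normalizing units and computing the index:
  alloy F: E = 214.0 GPa, ρ = 8378 kg/m³
  alloy V: E = 356.8 GPa, ρ = 3890 kg/m³
  alloy R: E = 191.3 GPa, ρ = 7910 kg/m³
  alloy U: E = 402.6 GPa, ρ = 19220 kg/m³
  alloy S: E = 63.98 GPa, ρ = 2220 kg/m³
  alloy Q: E = 107.2 GPa, ρ = 4437 kg/m³
  alloy V: M = 4.86×10⁻³
  alloy S: M = 3.60×10⁻³
  alloy Q: M = 2.33×10⁻³
  alloy R: M = 1.75×10⁻³
  alloy F: M = 1.75×10⁻³
  alloy U: M = 1.04×10⁻³
Highest index: alloy V.

alloy V, M = 4.86×10⁻³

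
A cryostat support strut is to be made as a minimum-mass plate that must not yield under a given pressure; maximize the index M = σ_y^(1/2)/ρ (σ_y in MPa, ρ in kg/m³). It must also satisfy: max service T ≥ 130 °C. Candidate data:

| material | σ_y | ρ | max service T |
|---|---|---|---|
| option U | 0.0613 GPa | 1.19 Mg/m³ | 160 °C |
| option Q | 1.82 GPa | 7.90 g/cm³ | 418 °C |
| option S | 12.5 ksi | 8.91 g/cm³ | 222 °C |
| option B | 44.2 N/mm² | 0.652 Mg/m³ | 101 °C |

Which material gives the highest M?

Screen on constraints: max service T ≥ 130 °C. Survivors: option U, option Q, option S.
After converting to SI:
  option U: σ_y = 61.30 MPa, ρ = 1190 kg/m³
  option Q: σ_y = 1820 MPa, ρ = 7900 kg/m³
  option S: σ_y = 86.18 MPa, ρ = 8910 kg/m³
  option U: M = 6.58×10⁻³
  option Q: M = 5.40×10⁻³
  option S: M = 1.04×10⁻³
Highest index: option U.

option U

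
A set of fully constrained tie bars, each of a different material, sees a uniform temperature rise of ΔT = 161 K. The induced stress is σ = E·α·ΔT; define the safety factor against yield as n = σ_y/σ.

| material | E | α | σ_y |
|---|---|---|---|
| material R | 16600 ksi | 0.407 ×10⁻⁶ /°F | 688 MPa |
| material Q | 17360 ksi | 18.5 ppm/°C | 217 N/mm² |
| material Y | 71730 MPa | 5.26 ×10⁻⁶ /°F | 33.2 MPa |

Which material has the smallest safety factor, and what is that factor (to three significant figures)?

material Y, n = 0.304

In consistent units (E in GPa, α in ×10⁻⁶/K, σ_y in MPa):
  material R: E = 114.5, α = 0.733, σ_y = 688.0 → σ = 13.5 MPa, n = 51.0
  material Q: E = 119.7, α = 18.5, σ_y = 217.0 → σ = 357 MPa, n = 0.609
  material Y: E = 71.73, α = 9.47, σ_y = 33.20 → σ = 109 MPa, n = 0.304
Smallest n: material Y with n = 0.304.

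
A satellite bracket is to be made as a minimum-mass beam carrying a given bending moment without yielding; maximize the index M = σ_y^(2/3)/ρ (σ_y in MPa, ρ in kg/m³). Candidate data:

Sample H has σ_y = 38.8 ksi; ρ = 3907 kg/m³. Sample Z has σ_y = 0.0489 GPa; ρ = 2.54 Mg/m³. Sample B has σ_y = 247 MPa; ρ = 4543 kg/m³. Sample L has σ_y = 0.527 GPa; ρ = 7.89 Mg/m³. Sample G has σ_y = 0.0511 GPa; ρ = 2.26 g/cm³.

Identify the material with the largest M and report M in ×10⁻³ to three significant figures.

After converting to SI:
  sample H: σ_y = 267.5 MPa, ρ = 3907 kg/m³
  sample Z: σ_y = 48.90 MPa, ρ = 2540 kg/m³
  sample B: σ_y = 247.0 MPa, ρ = 4543 kg/m³
  sample L: σ_y = 527.0 MPa, ρ = 7890 kg/m³
  sample G: σ_y = 51.10 MPa, ρ = 2260 kg/m³
  sample H: M = 10.6×10⁻³
  sample B: M = 8.67×10⁻³
  sample L: M = 8.27×10⁻³
  sample G: M = 6.09×10⁻³
  sample Z: M = 5.26×10⁻³
The maximum is for sample H.

sample H, M = 10.6×10⁻³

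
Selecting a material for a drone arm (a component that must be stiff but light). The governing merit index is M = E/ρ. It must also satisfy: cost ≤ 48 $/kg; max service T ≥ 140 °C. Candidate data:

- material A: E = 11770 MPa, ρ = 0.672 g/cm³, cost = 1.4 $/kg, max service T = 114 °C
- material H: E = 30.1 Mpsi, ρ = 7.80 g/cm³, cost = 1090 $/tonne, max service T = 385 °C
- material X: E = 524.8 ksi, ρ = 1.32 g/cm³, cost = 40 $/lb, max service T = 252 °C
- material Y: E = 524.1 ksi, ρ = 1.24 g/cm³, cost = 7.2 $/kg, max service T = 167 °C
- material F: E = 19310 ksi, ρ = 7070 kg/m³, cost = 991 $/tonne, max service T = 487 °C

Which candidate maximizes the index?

Screen on constraints: cost ≤ 48 $/kg; max service T ≥ 140 °C. Survivors: material H, material Y, material F.
Normalizing units and computing the index:
  material H: E = 207.5 GPa, ρ = 7800 kg/m³
  material Y: E = 3.614 GPa, ρ = 1240 kg/m³
  material F: E = 133.1 GPa, ρ = 7070 kg/m³
  material H: M = 26.6 MN·m/kg
  material F: M = 18.8 MN·m/kg
  material Y: M = 2.91 MN·m/kg
The maximum is for material H.

material H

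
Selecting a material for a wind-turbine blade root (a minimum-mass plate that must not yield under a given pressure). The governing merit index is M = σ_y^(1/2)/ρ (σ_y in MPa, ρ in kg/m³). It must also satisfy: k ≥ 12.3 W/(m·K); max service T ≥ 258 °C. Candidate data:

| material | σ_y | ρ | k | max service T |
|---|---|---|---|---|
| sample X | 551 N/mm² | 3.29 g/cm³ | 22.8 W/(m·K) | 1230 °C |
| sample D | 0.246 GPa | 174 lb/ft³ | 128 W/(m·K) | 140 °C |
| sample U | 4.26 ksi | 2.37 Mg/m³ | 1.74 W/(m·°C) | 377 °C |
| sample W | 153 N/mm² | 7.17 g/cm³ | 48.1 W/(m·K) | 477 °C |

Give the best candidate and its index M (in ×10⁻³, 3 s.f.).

Screen on constraints: k ≥ 12.3 W/(m·K); max service T ≥ 258 °C. Survivors: sample X, sample W.
After converting to SI:
  sample X: σ_y = 551.0 MPa, ρ = 3290 kg/m³
  sample W: σ_y = 153.0 MPa, ρ = 7170 kg/m³
  sample X: M = 7.13×10⁻³
  sample W: M = 1.73×10⁻³
Sample X has the largest M.

sample X, M = 7.13×10⁻³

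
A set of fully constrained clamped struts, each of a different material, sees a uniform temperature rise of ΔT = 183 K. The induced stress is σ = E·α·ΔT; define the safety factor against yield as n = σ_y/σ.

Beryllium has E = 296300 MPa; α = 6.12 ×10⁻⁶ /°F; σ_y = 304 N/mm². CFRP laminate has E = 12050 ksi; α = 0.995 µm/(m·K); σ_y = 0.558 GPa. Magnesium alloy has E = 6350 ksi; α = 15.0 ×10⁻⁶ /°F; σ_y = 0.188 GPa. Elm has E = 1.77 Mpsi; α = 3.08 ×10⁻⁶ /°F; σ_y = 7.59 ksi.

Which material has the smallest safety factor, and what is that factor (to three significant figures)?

beryllium, n = 0.509

With everything in SI (GPa, ×10⁻⁶/K, MPa):
  beryllium: E = 296.3, α = 11.0, σ_y = 304.0 → σ = 597 MPa, n = 0.509
  CFRP laminate: E = 83.08, α = 0.995, σ_y = 558.0 → σ = 15.1 MPa, n = 36.9
  magnesium alloy: E = 43.78, α = 27.0, σ_y = 188.0 → σ = 216 MPa, n = 0.869
  elm: E = 12.20, α = 5.54, σ_y = 52.33 → σ = 12.4 MPa, n = 4.23
Beryllium has the lowest safety factor, n = 0.509.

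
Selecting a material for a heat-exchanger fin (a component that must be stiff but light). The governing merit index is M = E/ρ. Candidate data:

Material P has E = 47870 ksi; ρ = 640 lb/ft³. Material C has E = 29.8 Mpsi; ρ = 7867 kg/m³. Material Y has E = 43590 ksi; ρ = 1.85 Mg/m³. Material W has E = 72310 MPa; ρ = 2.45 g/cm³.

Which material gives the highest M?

material Y

Normalizing units and computing the index:
  material P: E = 330.1 GPa, ρ = 10250 kg/m³
  material C: E = 205.5 GPa, ρ = 7867 kg/m³
  material Y: E = 300.5 GPa, ρ = 1850 kg/m³
  material W: E = 72.31 GPa, ρ = 2450 kg/m³
  material Y: M = 162 MN·m/kg
  material P: M = 32.2 MN·m/kg
  material W: M = 29.5 MN·m/kg
  material C: M = 26.1 MN·m/kg
The maximum is for material Y.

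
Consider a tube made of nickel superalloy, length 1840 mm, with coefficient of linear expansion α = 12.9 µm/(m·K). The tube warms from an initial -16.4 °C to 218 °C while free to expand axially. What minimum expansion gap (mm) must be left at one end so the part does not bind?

ΔT = 218 − (-16.4) = 234.4 K.
ΔL = α·L₀·ΔT = 12.9×10⁻⁶ × 1840 mm × 234.4 K = 5.56 mm.

5.56 mm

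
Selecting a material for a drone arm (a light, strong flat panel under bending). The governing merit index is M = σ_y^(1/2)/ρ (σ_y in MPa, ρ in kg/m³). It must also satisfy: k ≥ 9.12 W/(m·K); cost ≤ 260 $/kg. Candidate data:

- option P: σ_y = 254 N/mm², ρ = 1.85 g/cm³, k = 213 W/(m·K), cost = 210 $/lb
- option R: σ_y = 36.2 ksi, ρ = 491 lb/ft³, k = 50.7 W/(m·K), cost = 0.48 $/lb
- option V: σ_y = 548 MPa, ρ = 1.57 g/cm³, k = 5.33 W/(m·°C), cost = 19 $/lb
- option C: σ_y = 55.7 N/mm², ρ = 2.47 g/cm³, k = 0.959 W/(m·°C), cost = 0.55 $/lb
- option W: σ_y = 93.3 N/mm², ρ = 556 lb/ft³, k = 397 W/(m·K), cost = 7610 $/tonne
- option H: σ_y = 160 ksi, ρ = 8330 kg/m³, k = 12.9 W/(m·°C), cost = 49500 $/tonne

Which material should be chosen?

option H

Screen on constraints: k ≥ 9.12 W/(m·K); cost ≤ 260 $/kg. Survivors: option R, option W, option H.
In SI units:
  option R: σ_y = 249.6 MPa, ρ = 7865 kg/m³
  option W: σ_y = 93.30 MPa, ρ = 8906 kg/m³
  option H: σ_y = 1103 MPa, ρ = 8330 kg/m³
  option H: M = 3.99×10⁻³
  option R: M = 2.01×10⁻³
  option W: M = 1.08×10⁻³
Highest index: option H.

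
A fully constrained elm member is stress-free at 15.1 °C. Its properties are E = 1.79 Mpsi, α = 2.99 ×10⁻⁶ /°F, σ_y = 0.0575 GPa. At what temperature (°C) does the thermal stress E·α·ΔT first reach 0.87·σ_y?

768 °C

E = 1.79 Mpsi = 12.34 GPa.
α = 2.99×10⁻⁶/°F × 9/5 = 5.38×10⁻⁶/K.
σ_y = 0.0575 GPa = 57.50 MPa.
E·α·ΔT = 50.02 MPa ⇒ ΔT = 50.02 / (12.34×10³ × 5.38×10⁻⁶) = 753.1 K.
T = 15.1 + 753.1 = 768.2 °C.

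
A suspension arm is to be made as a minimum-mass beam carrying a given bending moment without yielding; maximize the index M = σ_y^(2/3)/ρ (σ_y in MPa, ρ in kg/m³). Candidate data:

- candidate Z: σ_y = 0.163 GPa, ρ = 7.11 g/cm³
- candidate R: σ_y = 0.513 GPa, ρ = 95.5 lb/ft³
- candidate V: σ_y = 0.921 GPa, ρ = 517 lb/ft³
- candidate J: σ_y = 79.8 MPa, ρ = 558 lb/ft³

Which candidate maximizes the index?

Putting every candidate on a common basis:
  candidate Z: σ_y = 163.0 MPa, ρ = 7110 kg/m³
  candidate R: σ_y = 513.0 MPa, ρ = 1530 kg/m³
  candidate V: σ_y = 921.0 MPa, ρ = 8282 kg/m³
  candidate J: σ_y = 79.80 MPa, ρ = 8938 kg/m³
  candidate R: M = 41.9×10⁻³
  candidate V: M = 11.4×10⁻³
  candidate Z: M = 4.20×10⁻³
  candidate J: M = 2.07×10⁻³
Candidate R has the largest M.

candidate R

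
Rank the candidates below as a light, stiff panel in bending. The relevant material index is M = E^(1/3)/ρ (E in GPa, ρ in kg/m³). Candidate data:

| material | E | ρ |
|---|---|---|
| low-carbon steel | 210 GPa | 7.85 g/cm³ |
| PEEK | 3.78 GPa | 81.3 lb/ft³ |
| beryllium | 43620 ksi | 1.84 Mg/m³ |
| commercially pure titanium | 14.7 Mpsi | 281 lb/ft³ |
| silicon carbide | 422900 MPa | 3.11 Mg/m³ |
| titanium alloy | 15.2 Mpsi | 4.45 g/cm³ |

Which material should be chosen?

beryllium

Normalizing units and computing the index:
  low-carbon steel: E = 210.0 GPa, ρ = 7850 kg/m³
  PEEK: E = 3.780 GPa, ρ = 1302 kg/m³
  beryllium: E = 300.7 GPa, ρ = 1840 kg/m³
  commercially pure titanium: E = 101.4 GPa, ρ = 4501 kg/m³
  silicon carbide: E = 422.9 GPa, ρ = 3110 kg/m³
  titanium alloy: E = 104.8 GPa, ρ = 4450 kg/m³
  beryllium: M = 3.64×10⁻³
  silicon carbide: M = 2.41×10⁻³
  PEEK: M = 1.20×10⁻³
  titanium alloy: M = 1.06×10⁻³
  commercially pure titanium: M = 1.04×10⁻³
  low-carbon steel: M = 0.757×10⁻³
Beryllium ranks first.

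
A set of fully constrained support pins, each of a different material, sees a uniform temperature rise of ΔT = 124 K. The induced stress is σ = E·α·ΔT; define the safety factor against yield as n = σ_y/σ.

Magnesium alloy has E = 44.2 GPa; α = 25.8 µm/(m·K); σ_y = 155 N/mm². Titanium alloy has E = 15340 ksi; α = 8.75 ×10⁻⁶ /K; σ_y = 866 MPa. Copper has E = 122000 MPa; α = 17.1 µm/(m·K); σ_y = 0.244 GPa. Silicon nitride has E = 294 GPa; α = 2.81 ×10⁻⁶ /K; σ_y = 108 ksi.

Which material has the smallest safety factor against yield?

With everything in SI (GPa, ×10⁻⁶/K, MPa):
  magnesium alloy: E = 44.20, α = 25.8, σ_y = 155.0 → σ = 141 MPa, n = 1.10
  titanium alloy: E = 105.8, α = 8.75, σ_y = 866.0 → σ = 115 MPa, n = 7.55
  copper: E = 122.0, α = 17.1, σ_y = 244.0 → σ = 259 MPa, n = 0.943
  silicon nitride: E = 294.0, α = 2.81, σ_y = 744.6 → σ = 102 MPa, n = 7.27
Smallest n: copper with n = 0.943.

copper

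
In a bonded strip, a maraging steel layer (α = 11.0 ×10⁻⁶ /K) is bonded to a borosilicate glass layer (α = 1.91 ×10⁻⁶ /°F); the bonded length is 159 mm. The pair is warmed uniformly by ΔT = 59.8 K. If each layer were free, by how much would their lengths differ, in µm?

borosilicate glass: α = 1.91×10⁻⁶/°F × 9/5 = 3.44×10⁻⁶/K.
Δα = |11.0 − 3.44|×10⁻⁶/K = 7.56×10⁻⁶/K.
ΔL_mismatch = Δα·L·ΔT = 7.56×10⁻⁶ × 159.0 mm × 59.8 K = 71.9 µm.

71.9 µm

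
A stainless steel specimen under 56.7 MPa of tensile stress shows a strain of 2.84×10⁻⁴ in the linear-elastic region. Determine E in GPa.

200 GPa

E = σ/ε = 56.7 MPa / 2.84×10⁻⁴ = 199600 MPa = 200 GPa.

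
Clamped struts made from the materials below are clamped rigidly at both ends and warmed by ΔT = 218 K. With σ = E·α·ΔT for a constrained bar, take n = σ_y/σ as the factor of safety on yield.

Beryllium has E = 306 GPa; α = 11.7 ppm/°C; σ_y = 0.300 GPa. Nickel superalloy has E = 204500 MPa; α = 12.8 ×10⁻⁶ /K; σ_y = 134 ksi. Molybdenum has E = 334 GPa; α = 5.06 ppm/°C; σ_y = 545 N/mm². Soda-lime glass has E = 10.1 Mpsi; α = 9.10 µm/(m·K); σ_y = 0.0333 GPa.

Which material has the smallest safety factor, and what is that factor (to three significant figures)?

Converting E to GPa, α to ×10⁻⁶/K, σ_y to MPa, then σ and n for each:
  beryllium: E = 306.0, α = 11.7, σ_y = 300.0 → σ = 780 MPa, n = 0.384
  nickel superalloy: E = 204.5, α = 12.8, σ_y = 923.9 → σ = 571 MPa, n = 1.62
  molybdenum: E = 334.0, α = 5.06, σ_y = 545.0 → σ = 368 MPa, n = 1.48
  soda-lime glass: E = 69.64, α = 9.10, σ_y = 33.30 → σ = 138 MPa, n = 0.241
Smallest n: soda-lime glass with n = 0.241.

soda-lime glass, n = 0.241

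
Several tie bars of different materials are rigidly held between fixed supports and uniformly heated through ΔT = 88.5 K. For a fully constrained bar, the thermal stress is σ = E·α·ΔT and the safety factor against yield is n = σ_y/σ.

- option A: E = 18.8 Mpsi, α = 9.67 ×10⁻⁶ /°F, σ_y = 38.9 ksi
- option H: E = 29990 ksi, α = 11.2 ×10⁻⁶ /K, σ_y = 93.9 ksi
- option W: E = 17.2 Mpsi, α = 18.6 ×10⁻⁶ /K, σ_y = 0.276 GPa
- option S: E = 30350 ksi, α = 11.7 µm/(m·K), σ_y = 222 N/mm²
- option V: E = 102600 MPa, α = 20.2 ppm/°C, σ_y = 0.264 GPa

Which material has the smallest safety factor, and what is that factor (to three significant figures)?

option S, n = 1.02

Per material, after unit conversion:
  option A: E = 129.6, α = 17.4, σ_y = 268.2 → σ = 200 MPa, n = 1.34
  option H: E = 206.8, α = 11.2, σ_y = 647.4 → σ = 205 MPa, n = 3.16
  option W: E = 118.6, α = 18.6, σ_y = 276.0 → σ = 195 MPa, n = 1.41
  option S: E = 209.3, α = 11.7, σ_y = 222.0 → σ = 217 MPa, n = 1.02
  option V: E = 102.6, α = 20.2, σ_y = 264.0 → σ = 183 MPa, n = 1.44
Option S has the lowest safety factor, n = 1.02.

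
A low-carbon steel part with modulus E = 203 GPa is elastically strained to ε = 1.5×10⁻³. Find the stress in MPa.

σ = E·ε = 203000 MPa × 1.5×10⁻³ = 304 MPa.

304 MPa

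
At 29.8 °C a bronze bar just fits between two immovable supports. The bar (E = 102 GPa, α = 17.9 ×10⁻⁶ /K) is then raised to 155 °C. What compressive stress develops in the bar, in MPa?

ΔT = 125.2 K. Constrained thermal stress σ = E·α·ΔT = 102.0×10³ MPa × 17.9×10⁻⁶ × 125.2 = 229 MPa (compressive).

229 MPa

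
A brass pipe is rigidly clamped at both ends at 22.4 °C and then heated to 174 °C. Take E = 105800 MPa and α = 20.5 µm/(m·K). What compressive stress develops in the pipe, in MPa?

E = 105800 MPa = 105.8 GPa.
ΔT = 151.6 K. Constrained thermal stress σ = E·α·ΔT = 105.8×10³ MPa × 20.5×10⁻⁶ × 151.6 = 329 MPa (compressive).

329 MPa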